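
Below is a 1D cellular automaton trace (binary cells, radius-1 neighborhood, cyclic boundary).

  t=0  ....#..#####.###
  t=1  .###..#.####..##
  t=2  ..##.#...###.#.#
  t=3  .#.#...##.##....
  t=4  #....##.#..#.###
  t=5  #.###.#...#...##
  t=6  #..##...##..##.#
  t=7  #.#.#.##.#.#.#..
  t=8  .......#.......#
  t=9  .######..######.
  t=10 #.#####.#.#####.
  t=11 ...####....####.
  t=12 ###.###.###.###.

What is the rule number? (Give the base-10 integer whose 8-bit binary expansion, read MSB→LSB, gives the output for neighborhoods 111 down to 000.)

  ### -> #   bit 7 = 1  t=0,i=8
  ##. -> #   bit 6 = 1  t=0,i=11
  #.# -> .   bit 5 = 0  t=0,i=12
  #.. -> .   bit 4 = 0  t=0,i=0
  .## -> .   bit 3 = 0  t=0,i=7
  .#. -> .   bit 2 = 0  t=0,i=4
  ..# -> #   bit 1 = 1  t=0,i=3
  ... -> #   bit 0 = 1  t=0,i=1
  bits 11000011 = 195

195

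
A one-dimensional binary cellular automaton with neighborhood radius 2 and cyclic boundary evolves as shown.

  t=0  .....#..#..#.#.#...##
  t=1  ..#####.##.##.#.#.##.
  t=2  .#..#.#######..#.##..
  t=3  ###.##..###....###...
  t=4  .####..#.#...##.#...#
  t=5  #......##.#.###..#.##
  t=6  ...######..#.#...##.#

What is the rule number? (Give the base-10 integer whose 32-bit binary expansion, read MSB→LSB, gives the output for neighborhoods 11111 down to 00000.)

2823319423

  #####|#  b31=1 t=1,i=4
  ####.|.  b30=0 t=1,i=5
  ###.#|#  b29=1 t=1,i=6
  ###..|.  b28=0 t=2,i=12
  ##.##|#  b27=1 t=1,i=7
  ##.#.|.  b26=0 t=1,i=13
  ##..#|.  b25=0 t=2,i=13
  ##...|.  b24=0 t=0,i=0
  #.###|.  b23=0 t=2,i=6
  #.##.|#  b22=1 t=1,i=8
  #.#.#|.  b21=0 t=0,i=13
  #.#..|.  b20=0 t=0,i=15
  #..##|#  b19=1 t=3,i=7
  #..#.|.  b18=0 t=0,i=7
  #...#|.  b17=0 t=0,i=17
  #....|.  b16=0 t=0,i=1
  .####|.  b15=0 t=1,i=3
  .###.|#  b14=1 t=3,i=1
  .##.#|#  b13=1 t=1,i=9
  .##..|.  b12=0 t=0,i=20
  .#.##|#  b11=1 t=1,i=17
  .#.#.|#  b10=1 t=0,i=12
  .#..#|#  b9=1 t=0,i=6
  .#...|#  b8=1 t=0,i=16
  ..###|.  b7=0 t=1,i=2
  ..##.|#  b6=1 t=0,i=19
  ..#.#|#  b5=1 t=0,i=11
  ..#..|#  b4=1 t=0,i=5
  ...##|#  b3=1 t=0,i=18
  ...#.|#  b2=1 t=0,i=4
  ....#|#  b1=1 t=0,i=3
  .....|#  b0=1 t=0,i=2
  bits 10101000010010000110111101111111 = 2823319423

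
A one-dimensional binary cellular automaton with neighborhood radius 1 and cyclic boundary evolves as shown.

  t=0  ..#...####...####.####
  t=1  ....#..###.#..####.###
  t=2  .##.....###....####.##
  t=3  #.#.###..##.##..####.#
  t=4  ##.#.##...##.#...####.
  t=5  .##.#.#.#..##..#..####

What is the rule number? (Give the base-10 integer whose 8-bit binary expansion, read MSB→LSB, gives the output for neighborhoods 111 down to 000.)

  ### -> #   bit 7 = 1  t=0,i=7
  ##. -> #   bit 6 = 1  t=0,i=9
  #.# -> #   bit 5 = 1  t=0,i=17
  #.. -> .   bit 4 = 0  t=0,i=0
  .## -> .   bit 3 = 0  t=0,i=6
  .#. -> .   bit 2 = 0  t=0,i=2
  ..# -> .   bit 1 = 0  t=0,i=1
  ... -> #   bit 0 = 1  t=0,i=4
  bits 11100001 = 225

225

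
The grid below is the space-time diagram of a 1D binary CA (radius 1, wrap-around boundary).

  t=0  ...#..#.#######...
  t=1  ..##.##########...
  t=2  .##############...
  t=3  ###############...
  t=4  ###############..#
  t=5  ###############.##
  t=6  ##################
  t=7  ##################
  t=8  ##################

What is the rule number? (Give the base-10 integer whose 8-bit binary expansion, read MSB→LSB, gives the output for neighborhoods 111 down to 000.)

  nb ###: next=#  (t=0,i=9, bit7=1)
  nb ##.: next=#  (t=0,i=14, bit6=1)
  nb #.#: next=#  (t=0,i=7, bit5=1)
  nb #..: next=.  (t=0,i=4, bit4=0)
  nb .##: next=#  (t=0,i=8, bit3=1)
  nb .#.: next=#  (t=0,i=3, bit2=1)
  nb ..#: next=#  (t=0,i=2, bit1=1)
  nb ...: next=.  (t=0,i=0, bit0=0)
  bits 11101110 = 238

238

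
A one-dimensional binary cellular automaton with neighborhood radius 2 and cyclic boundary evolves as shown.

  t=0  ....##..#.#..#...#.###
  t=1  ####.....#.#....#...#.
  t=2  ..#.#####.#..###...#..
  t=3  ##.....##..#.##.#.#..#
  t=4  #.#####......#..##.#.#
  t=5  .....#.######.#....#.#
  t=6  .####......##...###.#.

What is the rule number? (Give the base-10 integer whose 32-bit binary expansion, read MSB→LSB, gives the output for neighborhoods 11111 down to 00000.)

  [31] ##### => .  t=2,i=6
  [30] ####. => #  t=1,i=2
  [29] ###.# => #  t=2,i=8
  [28] ###.. => .  t=0,i=21
  [27] ##.## => .  t=4,i=1
  [26] ##.#. => .  t=2,i=9
  [25] ##..# => .  t=0,i=6
  [24] ##... => #  t=0,i=0
  [23] #.### => .  t=0,i=19
  [22] #.##. => #  t=3,i=13
  [21] #.#.# => #  t=3,i=16
  [20] #.#.. => .  t=0,i=10
  [19] #..## => .  t=2,i=12
  [18] #..#. => .  t=0,i=7
  [17] #...# => .  t=0,i=15
  [16] #.... => #  t=0,i=1
  [15] .#### => .  t=1,i=1
  [14] .###. => #  t=0,i=20
  [13] .##.# => .  t=3,i=14
  [12] .##.. => .  t=0,i=5
  [11] .#.## => .  t=0,i=18
  [10] .#.#. => #  t=0,i=9
  [9] .#..# => #  t=0,i=11
  [8] .#... => .  t=0,i=14
  [7] ..### => #  t=2,i=13
  [6] ..##. => .  t=0,i=4
  [5] ..#.# => .  t=0,i=8
  [4] ..#.. => .  t=0,i=13
  [3] ...## => #  t=0,i=3
  [2] ...#. => #  t=0,i=16
  [1] ....# => #  t=0,i=2
  [0] ..... => #  t=1,i=6
  bits 01100001011000010100011010001111 = 1633765007

1633765007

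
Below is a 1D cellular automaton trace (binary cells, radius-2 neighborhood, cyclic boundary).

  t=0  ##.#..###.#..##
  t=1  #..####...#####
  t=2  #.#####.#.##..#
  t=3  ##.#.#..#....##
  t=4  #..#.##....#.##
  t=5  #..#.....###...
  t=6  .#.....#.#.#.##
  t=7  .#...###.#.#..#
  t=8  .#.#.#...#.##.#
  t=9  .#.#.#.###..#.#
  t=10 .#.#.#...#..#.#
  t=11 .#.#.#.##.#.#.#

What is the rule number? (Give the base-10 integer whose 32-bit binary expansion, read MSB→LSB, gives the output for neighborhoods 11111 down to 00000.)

  ##### -> .   bit 31 = 0  t=1,i=12
  ####. -> #   bit 30 = 1  t=0,i=0
  ###.# -> .   bit 29 = 0  t=0,i=1
  ###.. -> #   bit 28 = 1  t=1,i=0
  ##.## -> #   bit 27 = 1  t=2,i=1
  ##.#. -> .   bit 26 = 0  t=0,i=2
  ##..# -> .   bit 25 = 0  t=1,i=1
  ##... -> .   bit 24 = 0  t=1,i=7
  #.### -> .   bit 23 = 0  t=2,i=2
  #.##. -> .   bit 22 = 0  t=2,i=10
  #.#.# -> #   bit 21 = 1  t=2,i=8
  #.#.. -> #   bit 20 = 1  t=0,i=3
  #..## -> #   bit 19 = 1  t=0,i=5
  #..#. -> .   bit 18 = 0  t=3,i=7
  #...# -> #   bit 17 = 1  t=1,i=8
  #.... -> .   bit 16 = 0  t=3,i=10
  .#### -> #   bit 15 = 1  t=0,i=14
  .###. -> .   bit 14 = 0  t=0,i=7
  .##.# -> #   bit 13 = 1  t=2,i=0
  .##.. -> .   bit 12 = 0  t=2,i=11
  .#.## -> .   bit 11 = 0  t=2,i=9
  .#.#. -> .   bit 10 = 0  t=3,i=4
  .#..# -> #   bit 9 = 1  t=0,i=4
  .#... -> .   bit 8 = 0  t=3,i=9
  ..### -> #   bit 7 = 1  t=0,i=6
  ..##. -> #   bit 6 = 1  t=2,i=14
  ..#.# -> #   bit 5 = 1  t=4,i=3
  ..#.. -> .   bit 4 = 0  t=3,i=8
  ...## -> .   bit 3 = 0  t=1,i=9
  ...#. -> #   bit 2 = 1  t=4,i=10
  ....# -> #   bit 1 = 1  t=3,i=11
  ..... -> .   bit 0 = 0  t=5,i=6
  bits 01011000001110101010001011100110 = 1480237798

1480237798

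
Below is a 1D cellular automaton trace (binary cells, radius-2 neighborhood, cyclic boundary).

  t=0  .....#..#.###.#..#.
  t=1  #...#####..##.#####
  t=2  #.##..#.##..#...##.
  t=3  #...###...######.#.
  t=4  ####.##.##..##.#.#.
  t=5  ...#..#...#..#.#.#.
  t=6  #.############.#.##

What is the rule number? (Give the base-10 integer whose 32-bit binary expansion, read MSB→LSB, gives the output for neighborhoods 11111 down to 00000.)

  nb #####: next=#  (t=1,i=6, bit31=1)
  nb ####.: next=.  (t=1,i=7, bit30=0)
  nb ###.#: next=#  (t=0,i=12, bit29=1)
  nb ###..: next=#  (t=1,i=0, bit28=1)
  nb ##.##: next=.  (t=1,i=13, bit27=0)
  nb ##.#.: next=.  (t=0,i=13, bit26=0)
  nb ##..#: next=#  (t=1,i=9, bit25=1)
  nb ##...: next=.  (t=1,i=1, bit24=0)
  nb #.###: next=.  (t=0,i=10, bit23=0)
  nb #.##.: next=.  (t=2,i=2, bit22=0)
  nb #.#.#: next=#  (t=2,i=0, bit21=1)
  nb #.#..: next=#  (t=0,i=14, bit20=1)
  nb #..##: next=.  (t=1,i=10, bit19=0)
  nb #..#.: next=#  (t=0,i=7, bit18=1)
  nb #...#: next=#  (t=1,i=2, bit17=1)
  nb #....: next=#  (t=0,i=0, bit16=1)
  nb .####: next=.  (t=1,i=5, bit15=0)
  nb .###.: next=#  (t=0,i=11, bit14=1)
  nb .##.#: next=#  (t=1,i=12, bit13=1)
  nb .##..: next=.  (t=2,i=3, bit12=0)
  nb .#.##: next=.  (t=0,i=9, bit11=0)
  nb .#.#.: next=.  (t=3,i=18, bit10=0)
  nb .#..#: next=#  (t=0,i=6, bit9=1)
  nb .#...: next=#  (t=0,i=18, bit8=1)
  nb ..###: next=.  (t=1,i=4, bit7=0)
  nb ..##.: next=.  (t=1,i=11, bit6=0)
  nb ..#.#: next=#  (t=0,i=8, bit5=1)
  nb ..#..: next=#  (t=0,i=5, bit4=1)
  nb ...##: next=#  (t=1,i=3, bit3=1)
  nb ...#.: next=#  (t=0,i=4, bit2=1)
  nb ....#: next=.  (t=0,i=3, bit1=0)
  nb .....: next=.  (t=0,i=1, bit0=0)
  bits 10110010001101110110001100111100 = 2989974332

2989974332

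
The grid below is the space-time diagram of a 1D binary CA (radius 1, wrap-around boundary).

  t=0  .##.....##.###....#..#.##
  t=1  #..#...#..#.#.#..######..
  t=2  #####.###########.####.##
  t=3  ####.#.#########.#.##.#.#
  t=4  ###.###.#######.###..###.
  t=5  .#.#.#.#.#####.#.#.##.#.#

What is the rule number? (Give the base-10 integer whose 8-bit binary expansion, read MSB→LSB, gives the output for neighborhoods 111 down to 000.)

182

  [7] ### => #  t=0,i=12
  [6] ##. => .  t=0,i=2
  [5] #.# => #  t=0,i=0
  [4] #.. => #  t=0,i=3
  [3] .## => .  t=0,i=1
  [2] .#. => #  t=0,i=18
  [1] ..# => #  t=0,i=7
  [0] ... => .  t=0,i=4
  bits 10110110 = 182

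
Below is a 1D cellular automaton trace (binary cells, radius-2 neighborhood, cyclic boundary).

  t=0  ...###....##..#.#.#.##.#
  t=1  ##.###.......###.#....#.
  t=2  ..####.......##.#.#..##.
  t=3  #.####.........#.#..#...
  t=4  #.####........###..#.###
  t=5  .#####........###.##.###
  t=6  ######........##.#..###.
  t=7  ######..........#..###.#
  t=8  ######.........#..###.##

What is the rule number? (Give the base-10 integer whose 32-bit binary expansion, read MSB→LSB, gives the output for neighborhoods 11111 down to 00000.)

  nb #####: next=#  (t=5,i=3, bit31=1)
  nb ####.: next=#  (t=2,i=4, bit30=1)
  nb ###.#: next=.  (t=1,i=15, bit29=0)
  nb ###..: next=#  (t=0,i=5, bit28=1)
  nb ##.##: next=#  (t=1,i=2, bit27=1)
  nb ##.#.: next=#  (t=0,i=22, bit26=1)
  nb ##..#: next=.  (t=0,i=12, bit25=0)
  nb ##...: next=.  (t=0,i=6, bit24=0)
  nb #.###: next=#  (t=1,i=3, bit23=1)
  nb #.##.: next=.  (t=0,i=20, bit22=0)
  nb #.#.#: next=.  (t=0,i=16, bit21=0)
  nb #.#..: next=.  (t=0,i=23, bit20=0)
  nb #..##: next=#  (t=2,i=20, bit19=1)
  nb #..#.: next=#  (t=0,i=13, bit18=1)
  nb #...#: next=#  (t=0,i=1, bit17=1)
  nb #....: next=.  (t=0,i=7, bit16=0)
  nb .####: next=#  (t=2,i=3, bit15=1)
  nb .###.: next=#  (t=0,i=4, bit14=1)
  nb .##.#: next=.  (t=0,i=21, bit13=0)
  nb .##..: next=.  (t=0,i=11, bit12=0)
  nb .#.##: next=.  (t=0,i=19, bit11=0)
  nb .#.#.: next=#  (t=0,i=15, bit10=1)
  nb .#..#: next=.  (t=2,i=19, bit9=0)
  nb .#...: next=#  (t=0,i=0, bit8=1)
  nb ..###: next=#  (t=0,i=3, bit7=1)
  nb ..##.: next=.  (t=0,i=10, bit6=0)
  nb ..#.#: next=#  (t=0,i=14, bit5=1)
  nb ..#..: next=.  (t=3,i=20, bit4=0)
  nb ...##: next=.  (t=0,i=2, bit3=0)
  nb ...#.: next=#  (t=1,i=21, bit2=1)
  nb ....#: next=.  (t=0,i=8, bit1=0)
  nb .....: next=.  (t=1,i=8, bit0=0)
  bits 11011100100011101100010110100100 = 3700344228

3700344228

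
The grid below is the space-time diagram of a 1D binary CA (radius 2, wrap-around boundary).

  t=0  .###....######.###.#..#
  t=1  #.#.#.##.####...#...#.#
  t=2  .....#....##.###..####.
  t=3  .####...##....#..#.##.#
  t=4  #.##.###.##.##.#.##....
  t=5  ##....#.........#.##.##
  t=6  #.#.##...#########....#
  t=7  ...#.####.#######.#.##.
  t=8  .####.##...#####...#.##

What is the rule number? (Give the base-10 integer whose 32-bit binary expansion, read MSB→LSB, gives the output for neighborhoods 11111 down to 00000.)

3238713903

  #####|#  b31=1 t=0,i=10
  ####.|#  b30=1 t=0,i=12
  ###.#|.  b29=0 t=0,i=13
  ###..|.  b28=0 t=0,i=3
  ##.##|.  b27=0 t=0,i=14
  ##.#.|.  b26=0 t=0,i=18
  ##..#|.  b25=0 t=2,i=16
  ##...|#  b24=1 t=0,i=4
  #.###|.  b23=0 t=0,i=1
  #.##.|.  b22=0 t=1,i=6
  #.#.#|.  b21=0 t=1,i=2
  #.#..|.  b20=0 t=0,i=19
  #..##|#  b19=1 t=2,i=17
  #..#.|.  b18=0 t=0,i=21
  #...#|#  b17=1 t=1,i=14
  #....|.  b16=0 t=0,i=5
  .####|#  b15=1 t=0,i=9
  .###.|#  b14=1 t=0,i=2
  .##.#|.  b13=0 t=1,i=0
  .##..|#  b12=1 t=3,i=9
  .#.##|#  b11=1 t=0,i=0
  .#.#.|.  b10=0 t=1,i=3
  .#..#|#  b9=1 t=0,i=20
  .#...|.  b8=0 t=1,i=17
  ..###|.  b7=0 t=0,i=8
  ..##.|.  b6=0 t=2,i=10
  ..#.#|#  b5=1 t=0,i=22
  ..#..|.  b4=0 t=1,i=16
  ...##|#  b3=1 t=0,i=7
  ...#.|#  b2=1 t=1,i=15
  ....#|#  b1=1 t=0,i=6
  .....|#  b0=1 t=2,i=1
  bits 11000001000010101101101000101111 = 3238713903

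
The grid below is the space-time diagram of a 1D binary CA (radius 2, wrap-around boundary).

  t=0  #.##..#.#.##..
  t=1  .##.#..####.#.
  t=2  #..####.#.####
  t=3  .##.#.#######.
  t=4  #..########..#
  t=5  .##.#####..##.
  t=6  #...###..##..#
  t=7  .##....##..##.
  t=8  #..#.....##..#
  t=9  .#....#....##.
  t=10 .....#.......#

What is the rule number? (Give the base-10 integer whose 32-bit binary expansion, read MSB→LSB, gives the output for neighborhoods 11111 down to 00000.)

2818215429

  #####|#  b31=1 t=2,i=12
  ####.|.  b30=0 t=1,i=9
  ###.#|#  b29=1 t=1,i=10
  ###..|.  b28=0 t=2,i=0
  ##.##|.  b27=0 t=5,i=3
  ##.#.|#  b26=1 t=1,i=3
  ##..#|#  b25=1 t=0,i=4
  ##...|#  b24=1 t=6,i=1
  #.###|#  b23=1 t=2,i=10
  #.##.|#  b22=1 t=0,i=2
  #.#.#|#  b21=1 t=0,i=8
  #.#..|#  b20=1 t=1,i=4
  #..##|#  b19=1 t=1,i=0
  #..#.|.  b18=0 t=0,i=5
  #...#|#  b17=1 t=6,i=2
  #....|.  b16=0 t=7,i=4
  .####|#  b15=1 t=1,i=8
  .###.|.  b14=0 t=6,i=5
  .##.#|.  b13=0 t=1,i=2
  .##..|.  b12=0 t=0,i=3
  .#.##|#  b11=1 t=0,i=1
  .#.#.|#  b10=1 t=0,i=7
  .#..#|#  b9=1 t=1,i=5
  .#...|.  b8=0 t=8,i=4
  ..###|.  b7=0 t=1,i=7
  ..##.|.  b6=0 t=1,i=1
  ..#.#|.  b5=0 t=0,i=0
  ..#..|.  b4=0 t=8,i=3
  ...##|.  b3=0 t=6,i=3
  ...#.|#  b2=1 t=9,i=5
  ....#|.  b1=0 t=7,i=5
  .....|#  b0=1 t=8,i=6
  bits 10100111111110101000111000000101 = 2818215429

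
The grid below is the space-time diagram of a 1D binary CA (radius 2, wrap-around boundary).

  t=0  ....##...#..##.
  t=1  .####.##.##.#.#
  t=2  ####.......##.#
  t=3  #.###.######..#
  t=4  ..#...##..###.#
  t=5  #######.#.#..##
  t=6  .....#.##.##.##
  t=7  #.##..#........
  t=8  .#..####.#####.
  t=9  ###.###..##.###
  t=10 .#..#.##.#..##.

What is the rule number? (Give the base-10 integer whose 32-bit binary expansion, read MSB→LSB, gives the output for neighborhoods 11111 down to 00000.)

  nb #####: next=.  (t=2,i=1, bit31=0)
  nb ####.: next=#  (t=1,i=3, bit30=1)
  nb ###.#: next=.  (t=1,i=4, bit29=0)
  nb ###..: next=#  (t=2,i=3, bit28=1)
  nb ##.##: next=.  (t=1,i=5, bit27=0)
  nb ##.#.: next=#  (t=1,i=11, bit26=1)
  nb ##..#: next=#  (t=3,i=12, bit25=1)
  nb ##...: next=#  (t=0,i=6, bit24=1)
  nb #.###: next=#  (t=1,i=1, bit23=1)
  nb #.##.: next=.  (t=1,i=6, bit22=0)
  nb #.#.#: next=#  (t=1,i=12, bit21=1)
  nb #.#..: next=#  (t=4,i=14, bit20=1)
  nb #..##: next=.  (t=0,i=11, bit19=0)
  nb #..#.: next=#  (t=4,i=1, bit18=1)
  nb #...#: next=#  (t=0,i=7, bit17=1)
  nb #....: next=.  (t=0,i=0, bit16=0)
  nb .####: next=#  (t=1,i=2, bit15=1)
  nb .###.: next=.  (t=3,i=3, bit14=0)
  nb .##.#: next=.  (t=1,i=7, bit13=0)
  nb .##..: next=.  (t=0,i=5, bit12=0)
  nb .#.##: next=#  (t=1,i=0, bit11=1)
  nb .#.#.: next=.  (t=1,i=13, bit10=0)
  nb .#..#: next=#  (t=0,i=10, bit9=1)
  nb .#...: next=#  (t=4,i=3, bit8=1)
  nb ..###: next=#  (t=4,i=10, bit7=1)
  nb ..##.: next=#  (t=0,i=4, bit6=1)
  nb ..#.#: next=.  (t=6,i=5, bit5=0)
  nb ..#..: next=#  (t=0,i=9, bit4=1)
  nb ...##: next=#  (t=0,i=3, bit3=1)
  nb ...#.: next=.  (t=0,i=8, bit2=0)
  nb ....#: next=#  (t=0,i=2, bit1=1)
  nb .....: next=#  (t=0,i=1, bit0=1)
  bits 01010111101101101000101111011011 = 1471581147

1471581147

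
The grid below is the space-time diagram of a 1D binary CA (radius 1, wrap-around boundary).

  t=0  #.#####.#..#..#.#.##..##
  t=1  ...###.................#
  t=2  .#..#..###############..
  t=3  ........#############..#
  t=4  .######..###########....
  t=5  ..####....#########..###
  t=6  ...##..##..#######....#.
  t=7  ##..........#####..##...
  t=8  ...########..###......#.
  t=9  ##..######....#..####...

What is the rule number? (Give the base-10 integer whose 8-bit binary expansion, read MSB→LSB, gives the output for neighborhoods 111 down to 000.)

  ### -> #   bit 7 = 1  t=0,i=3
  ##. -> .   bit 6 = 0  t=0,i=0
  #.# -> .   bit 5 = 0  t=0,i=1
  #.. -> .   bit 4 = 0  t=0,i=9
  .## -> .   bit 3 = 0  t=0,i=2
  .#. -> .   bit 2 = 0  t=0,i=8
  ..# -> .   bit 1 = 0  t=0,i=10
  ... -> #   bit 0 = 1  t=1,i=1
  bits 10000001 = 129

129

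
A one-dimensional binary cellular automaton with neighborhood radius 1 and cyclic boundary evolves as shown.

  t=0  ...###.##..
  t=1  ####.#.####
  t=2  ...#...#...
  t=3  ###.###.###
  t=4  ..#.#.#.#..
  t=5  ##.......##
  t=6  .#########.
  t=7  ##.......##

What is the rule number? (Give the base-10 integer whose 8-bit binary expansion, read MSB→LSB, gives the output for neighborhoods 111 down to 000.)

  ### -> .   bit 7 = 0  t=0,i=4
  ##. -> #   bit 6 = 1  t=0,i=5
  #.# -> .   bit 5 = 0  t=0,i=6
  #.. -> #   bit 4 = 1  t=0,i=9
  .## -> #   bit 3 = 1  t=0,i=3
  .#. -> .   bit 2 = 0  t=1,i=5
  ..# -> #   bit 1 = 1  t=0,i=2
  ... -> #   bit 0 = 1  t=0,i=0
  bits 01011011 = 91

91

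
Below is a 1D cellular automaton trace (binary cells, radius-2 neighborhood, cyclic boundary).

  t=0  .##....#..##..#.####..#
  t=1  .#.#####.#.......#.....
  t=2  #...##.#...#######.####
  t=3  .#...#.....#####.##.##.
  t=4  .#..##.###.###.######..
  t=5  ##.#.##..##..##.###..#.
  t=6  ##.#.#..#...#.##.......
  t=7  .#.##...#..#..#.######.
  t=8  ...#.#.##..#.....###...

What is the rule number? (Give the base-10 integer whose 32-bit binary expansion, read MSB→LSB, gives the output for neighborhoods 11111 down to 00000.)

  nb #####: next=#  (t=1,i=5, bit31=1)
  nb ####.: next=.  (t=0,i=18, bit30=0)
  nb ###.#: next=#  (t=1,i=7, bit29=1)
  nb ###..: next=.  (t=0,i=19, bit28=0)
  nb ##.##: next=#  (t=2,i=18, bit27=1)
  nb ##.#.: next=.  (t=1,i=8, bit26=0)
  nb ##..#: next=.  (t=0,i=12, bit25=0)
  nb ##...: next=#  (t=0,i=3, bit24=1)
  nb #.###: next=.  (t=0,i=16, bit23=0)
  nb #.##.: next=#  (t=0,i=1, bit22=1)
  nb #.#.#: next=#  (t=5,i=3, bit21=1)
  nb #.#..: next=.  (t=1,i=9, bit20=0)
  nb #..##: next=#  (t=0,i=9, bit19=1)
  nb #..#.: next=.  (t=0,i=13, bit18=0)
  nb #...#: next=.  (t=2,i=2, bit17=0)
  nb #....: next=#  (t=0,i=4, bit16=1)
  nb .####: next=#  (t=0,i=17, bit15=1)
  nb .###.: next=.  (t=4,i=8, bit14=0)
  nb .##.#: next=#  (t=2,i=5, bit13=1)
  nb .##..: next=.  (t=0,i=2, bit12=0)
  nb .#.##: next=.  (t=0,i=0, bit11=0)
  nb .#.#.: next=#  (t=6,i=4, bit10=1)
  nb .#..#: next=.  (t=0,i=8, bit9=0)
  nb .#...: next=.  (t=1,i=10, bit8=0)
  nb ..###: next=#  (t=2,i=11, bit7=1)
  nb ..##.: next=.  (t=0,i=10, bit6=0)
  nb ..#.#: next=.  (t=0,i=14, bit5=0)
  nb ..#..: next=#  (t=0,i=7, bit4=1)
  nb ...##: next=.  (t=2,i=3, bit3=0)
  nb ...#.: next=#  (t=0,i=6, bit2=1)
  nb ....#: next=#  (t=0,i=5, bit1=1)
  nb .....: next=#  (t=1,i=12, bit0=1)
  bits 10101001011010011010010010010111 = 2842272919

2842272919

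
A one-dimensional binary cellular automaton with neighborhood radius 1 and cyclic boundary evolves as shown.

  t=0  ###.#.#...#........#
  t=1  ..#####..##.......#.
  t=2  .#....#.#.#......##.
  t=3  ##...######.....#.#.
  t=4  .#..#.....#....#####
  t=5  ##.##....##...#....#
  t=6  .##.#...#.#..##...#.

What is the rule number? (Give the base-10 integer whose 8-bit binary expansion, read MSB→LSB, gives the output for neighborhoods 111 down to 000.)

  ###|.  b7=0 t=0,i=0
  ##.|#  b6=1 t=0,i=2
  #.#|#  b5=1 t=0,i=3
  #..|.  b4=0 t=0,i=7
  .##|.  b3=0 t=0,i=19
  .#.|#  b2=1 t=0,i=4
  ..#|#  b1=1 t=0,i=9
  ...|.  b0=0 t=0,i=8
  bits 01100110 = 102

102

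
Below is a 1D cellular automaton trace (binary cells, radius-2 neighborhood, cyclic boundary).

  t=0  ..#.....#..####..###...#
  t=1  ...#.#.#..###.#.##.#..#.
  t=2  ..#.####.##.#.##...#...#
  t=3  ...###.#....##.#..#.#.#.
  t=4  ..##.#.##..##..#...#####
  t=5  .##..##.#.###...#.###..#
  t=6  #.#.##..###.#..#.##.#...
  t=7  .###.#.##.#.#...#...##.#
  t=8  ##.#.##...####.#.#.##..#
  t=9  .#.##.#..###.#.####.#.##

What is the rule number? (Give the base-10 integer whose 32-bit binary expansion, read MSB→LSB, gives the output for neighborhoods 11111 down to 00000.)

817405389

  #####|.  b31=0 t=4,i=21
  ####.|.  b30=0 t=0,i=13
  ###.#|#  b29=1 t=1,i=12
  ###..|#  b28=1 t=0,i=14
  ##.##|.  b27=0 t=2,i=8
  ##.#.|.  b26=0 t=1,i=13
  ##..#|.  b25=0 t=0,i=15
  ##...|.  b24=0 t=0,i=20
  #.###|#  b23=1 t=2,i=4
  #.##.|.  b22=0 t=1,i=16
  #.#.#|#  b21=1 t=1,i=5
  #.#..|#  b20=1 t=1,i=7
  #..##|#  b19=1 t=0,i=10
  #..#.|.  b18=0 t=0,i=1
  #...#|.  b17=0 t=0,i=21
  #....|.  b16=0 t=0,i=4
  .####|#  b15=1 t=0,i=12
  .###.|.  b14=0 t=0,i=18
  .##.#|.  b13=0 t=1,i=17
  .##..|#  b12=1 t=2,i=15
  .#.##|#  b11=1 t=1,i=15
  .#.#.|#  b10=1 t=1,i=4
  .#..#|.  b9=0 t=0,i=0
  .#...|#  b8=1 t=0,i=3
  ..###|#  b7=1 t=0,i=11
  ..##.|#  b6=1 t=3,i=12
  ..#.#|.  b5=0 t=1,i=3
  ..#..|.  b4=0 t=0,i=2
  ...##|#  b3=1 t=3,i=2
  ...#.|#  b2=1 t=0,i=7
  ....#|.  b1=0 t=0,i=6
  .....|#  b0=1 t=0,i=5
  bits 00110000101110001001110111001101 = 817405389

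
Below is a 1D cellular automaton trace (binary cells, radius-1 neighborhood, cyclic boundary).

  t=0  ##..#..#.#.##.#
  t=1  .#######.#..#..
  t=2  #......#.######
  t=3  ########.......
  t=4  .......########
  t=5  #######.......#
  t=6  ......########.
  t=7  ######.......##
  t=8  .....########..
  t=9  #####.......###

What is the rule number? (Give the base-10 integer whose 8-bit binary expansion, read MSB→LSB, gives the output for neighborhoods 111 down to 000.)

  ###|.  b7=0 t=0,i=0
  ##.|#  b6=1 t=0,i=1
  #.#|.  b5=0 t=0,i=8
  #..|#  b4=1 t=0,i=2
  .##|.  b3=0 t=0,i=11
  .#.|#  b2=1 t=0,i=4
  ..#|#  b1=1 t=0,i=3
  ...|#  b0=1 t=1,i=14
  bits 01010111 = 87

87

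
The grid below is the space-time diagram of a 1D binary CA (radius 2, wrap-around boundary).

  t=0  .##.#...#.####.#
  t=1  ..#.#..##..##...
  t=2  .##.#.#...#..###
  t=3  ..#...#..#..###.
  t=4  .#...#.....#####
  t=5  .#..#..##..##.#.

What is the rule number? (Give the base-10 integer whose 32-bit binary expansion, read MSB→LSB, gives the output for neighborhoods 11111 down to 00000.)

  #####|.  b31=0 t=4,i=13
  ####.|#  b30=1 t=0,i=12
  ###.#|.  b29=0 t=0,i=13
  ###..|#  b28=1 t=3,i=14
  ##.##|.  b27=0 t=2,i=0
  ##.#.|.  b26=0 t=0,i=3
  ##..#|.  b25=0 t=1,i=9
  ##...|#  b24=1 t=1,i=13
  #.###|.  b23=0 t=0,i=10
  #.##.|.  b22=0 t=0,i=1
  #.#.#|.  b21=0 t=0,i=15
  #.#..|#  b20=1 t=0,i=4
  #..##|#  b19=1 t=1,i=6
  #..#.|.  b18=0 t=3,i=8
  #...#|.  b17=0 t=0,i=6
  #....|#  b16=1 t=1,i=14
  .####|#  b15=1 t=0,i=11
  .###.|#  b14=1 t=2,i=14
  .##.#|#  b13=1 t=0,i=2
  .##..|.  b12=0 t=1,i=8
  .#.##|.  b11=0 t=0,i=0
  .#.#.|.  b10=0 t=1,i=3
  .#..#|.  b9=0 t=1,i=5
  .#...|.  b8=0 t=0,i=5
  ..###|#  b7=1 t=2,i=13
  ..##.|.  b6=0 t=1,i=7
  ..#.#|#  b5=1 t=0,i=8
  ..#..|.  b4=0 t=2,i=10
  ...##|.  b3=0 t=4,i=10
  ...#.|#  b2=1 t=0,i=7
  ....#|.  b1=0 t=1,i=0
  .....|#  b0=1 t=1,i=15
  bits 01010001000110011110000010100101 = 1360650405

1360650405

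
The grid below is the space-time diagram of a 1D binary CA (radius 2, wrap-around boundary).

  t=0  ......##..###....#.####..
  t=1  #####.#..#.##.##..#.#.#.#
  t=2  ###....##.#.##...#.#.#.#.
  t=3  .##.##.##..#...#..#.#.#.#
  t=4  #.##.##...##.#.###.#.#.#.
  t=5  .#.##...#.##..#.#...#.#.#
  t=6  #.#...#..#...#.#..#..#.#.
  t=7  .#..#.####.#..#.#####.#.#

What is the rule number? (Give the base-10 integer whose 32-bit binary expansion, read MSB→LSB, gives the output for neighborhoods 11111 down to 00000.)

  nb #####: next=#  (t=1,i=1, bit31=1)
  nb ####.: next=.  (t=0,i=21, bit30=0)
  nb ###.#: next=.  (t=1,i=4, bit29=0)
  nb ###..: next=#  (t=0,i=12, bit28=1)
  nb ##.##: next=#  (t=1,i=13, bit27=1)
  nb ##.#.: next=.  (t=1,i=5, bit26=0)
  nb ##..#: next=.  (t=0,i=8, bit25=0)
  nb ##...: next=.  (t=0,i=13, bit24=0)
  nb #.###: next=.  (t=0,i=19, bit23=0)
  nb #.##.: next=.  (t=1,i=11, bit22=0)
  nb #.#.#: next=.  (t=1,i=20, bit21=0)
  nb #.#..: next=.  (t=1,i=6, bit20=0)
  nb #..##: next=#  (t=0,i=9, bit19=1)
  nb #..#.: next=#  (t=1,i=8, bit18=1)
  nb #...#: next=#  (t=2,i=15, bit17=1)
  nb #....: next=#  (t=0,i=14, bit16=1)
  nb .####: next=#  (t=0,i=20, bit15=1)
  nb .###.: next=#  (t=0,i=11, bit14=1)
  nb .##.#: next=#  (t=1,i=12, bit13=1)
  nb .##..: next=.  (t=0,i=7, bit12=0)
  nb .#.##: next=#  (t=0,i=18, bit11=1)
  nb .#.#.: next=#  (t=1,i=19, bit10=1)
  nb .#..#: next=#  (t=1,i=7, bit9=1)
  nb .#...: next=.  (t=3,i=12, bit8=0)
  nb ..###: next=.  (t=0,i=10, bit7=0)
  nb ..##.: next=#  (t=0,i=6, bit6=1)
  nb ..#.#: next=.  (t=0,i=17, bit5=0)
  nb ..#..: next=#  (t=3,i=11, bit4=1)
  nb ...##: next=.  (t=0,i=5, bit3=0)
  nb ...#.: next=.  (t=0,i=16, bit2=0)
  nb ....#: next=#  (t=0,i=4, bit1=1)
  nb .....: next=#  (t=0,i=0, bit0=1)
  bits 10011000000011111110111001010011 = 2551180883

2551180883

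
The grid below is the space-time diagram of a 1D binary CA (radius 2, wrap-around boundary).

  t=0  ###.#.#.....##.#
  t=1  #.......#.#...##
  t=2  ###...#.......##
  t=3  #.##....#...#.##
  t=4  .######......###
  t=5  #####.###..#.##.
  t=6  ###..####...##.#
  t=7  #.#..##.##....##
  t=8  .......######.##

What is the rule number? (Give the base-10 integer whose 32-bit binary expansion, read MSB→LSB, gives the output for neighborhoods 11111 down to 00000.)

  #####|#  b31=1 t=2,i=0
  ####.|.  b30=0 t=0,i=1
  ###.#|.  b29=0 t=0,i=2
  ###..|#  b28=1 t=1,i=0
  ##.##|#  b27=1 t=0,i=14
  ##.#.|.  b26=0 t=0,i=3
  ##..#|.  b25=0 t=5,i=9
  ##...|#  b24=1 t=1,i=1
  #.###|#  b23=1 t=0,i=15
  #.##.|#  b22=1 t=3,i=2
  #.#.#|.  b21=0 t=0,i=4
  #.#..|.  b20=0 t=0,i=6
  #..##|.  b19=0 t=6,i=4
  #..#.|.  b18=0 t=5,i=10
  #...#|.  b17=0 t=1,i=12
  #....|#  b16=1 t=0,i=8
  .####|#  b15=1 t=0,i=0
  .###.|#  b14=1 t=1,i=15
  .##.#|.  b13=0 t=0,i=13
  .##..|#  b12=1 t=3,i=3
  .#.##|#  b11=1 t=3,i=13
  .#.#.|.  b10=0 t=0,i=5
  .#..#|.  b9=0 t=7,i=3
  .#...|.  b8=0 t=0,i=7
  ..###|#  b7=1 t=1,i=14
  ..##.|.  b6=0 t=0,i=12
  ..#.#|.  b5=0 t=1,i=8
  ..#..|.  b4=0 t=2,i=6
  ...##|.  b3=0 t=0,i=11
  ...#.|.  b2=0 t=1,i=7
  ....#|#  b1=1 t=0,i=10
  .....|.  b0=0 t=0,i=9
  bits 10011001110000011101100010000010 = 2579617922

2579617922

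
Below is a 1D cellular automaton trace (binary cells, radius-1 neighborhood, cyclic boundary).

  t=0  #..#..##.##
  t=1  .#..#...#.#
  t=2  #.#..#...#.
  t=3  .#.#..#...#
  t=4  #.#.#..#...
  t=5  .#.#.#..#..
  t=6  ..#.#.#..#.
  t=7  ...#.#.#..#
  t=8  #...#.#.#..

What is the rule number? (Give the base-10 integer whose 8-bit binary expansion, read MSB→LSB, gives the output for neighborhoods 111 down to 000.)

176

  ###|#  b7=1 t=0,i=10
  ##.|.  b6=0 t=0,i=0
  #.#|#  b5=1 t=0,i=8
  #..|#  b4=1 t=0,i=1
  .##|.  b3=0 t=0,i=6
  .#.|.  b2=0 t=0,i=3
  ..#|.  b1=0 t=0,i=2
  ...|.  b0=0 t=1,i=6
  bits 10110000 = 176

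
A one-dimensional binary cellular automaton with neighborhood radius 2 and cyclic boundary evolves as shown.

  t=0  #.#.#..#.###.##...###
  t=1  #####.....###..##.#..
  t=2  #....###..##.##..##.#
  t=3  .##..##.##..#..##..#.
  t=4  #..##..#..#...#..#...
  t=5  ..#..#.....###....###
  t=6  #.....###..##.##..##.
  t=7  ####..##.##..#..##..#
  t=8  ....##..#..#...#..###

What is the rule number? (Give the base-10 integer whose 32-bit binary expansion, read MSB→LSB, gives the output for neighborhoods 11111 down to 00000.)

792413573

  #####|.  b31=0 t=1,i=2
  ####.|.  b30=0 t=0,i=20
  ###.#|#  b29=1 t=0,i=0
  ###..|.  b28=0 t=1,i=4
  ##.##|#  b27=1 t=0,i=12
  ##.#.|#  b26=1 t=0,i=1
  ##..#|#  b25=1 t=1,i=13
  ##...|#  b24=1 t=0,i=15
  #.###|.  b23=0 t=0,i=9
  #.##.|.  b22=0 t=0,i=13
  #.#.#|#  b21=1 t=0,i=2
  #.#..|#  b20=1 t=0,i=4
  #..##|#  b19=1 t=1,i=14
  #..#.|.  b18=0 t=0,i=6
  #...#|#  b17=1 t=0,i=16
  #....|#  b16=1 t=1,i=6
  .####|.  b15=0 t=0,i=19
  .###.|#  b14=1 t=0,i=10
  .##.#|.  b13=0 t=1,i=16
  .##..|.  b12=0 t=0,i=14
  .#.##|.  b11=0 t=0,i=8
  .#.#.|#  b10=1 t=0,i=3
  .#..#|.  b9=0 t=0,i=5
  .#...|#  b8=1 t=4,i=11
  ..###|#  b7=1 t=0,i=18
  ..##.|.  b6=0 t=1,i=15
  ..#.#|.  b5=0 t=0,i=7
  ..#..|.  b4=0 t=3,i=12
  ...##|.  b3=0 t=0,i=17
  ...#.|#  b2=1 t=4,i=13
  ....#|.  b1=0 t=1,i=8
  .....|#  b0=1 t=1,i=7
  bits 00101111001110110100010110000101 = 792413573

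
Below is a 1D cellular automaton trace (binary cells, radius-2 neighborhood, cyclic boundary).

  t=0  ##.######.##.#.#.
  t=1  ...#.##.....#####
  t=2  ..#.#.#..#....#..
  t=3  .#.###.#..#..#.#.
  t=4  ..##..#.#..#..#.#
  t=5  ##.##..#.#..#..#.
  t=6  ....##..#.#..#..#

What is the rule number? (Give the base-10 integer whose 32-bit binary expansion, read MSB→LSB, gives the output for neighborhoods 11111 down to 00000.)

  #####|#  b31=1 t=0,i=5
  ####.|.  b30=0 t=0,i=7
  ###.#|.  b29=0 t=0,i=8
  ###..|.  b28=0 t=1,i=16
  ##.##|.  b27=0 t=0,i=2
  ##.#.|#  b26=1 t=0,i=12
  ##..#|#  b25=1 t=4,i=4
  ##...|.  b24=0 t=1,i=0
  #.###|#  b23=1 t=0,i=3
  #.##.|.  b22=0 t=0,i=0
  #.#.#|#  b21=1 t=0,i=13
  #.#..|.  b20=0 t=2,i=6
  #..##|#  b19=1 t=4,i=1
  #..#.|.  b18=0 t=2,i=8
  #...#|.  b17=0 t=1,i=1
  #....|.  b16=0 t=1,i=8
  .####|.  b15=0 t=0,i=4
  .###.|.  b14=0 t=3,i=4
  .##.#|.  b13=0 t=0,i=1
  .##..|#  b12=1 t=1,i=6
  .#.##|#  b11=1 t=0,i=16
  .#.#.|#  b10=1 t=0,i=14
  .#..#|#  b9=1 t=2,i=7
  .#...|#  b8=1 t=2,i=10
  ..###|.  b7=0 t=1,i=12
  ..##.|.  b6=0 t=4,i=2
  ..#.#|.  b5=0 t=1,i=3
  ..#..|.  b4=0 t=2,i=9
  ...##|.  b3=0 t=1,i=11
  ...#.|#  b2=1 t=1,i=2
  ....#|.  b1=0 t=1,i=10
  .....|#  b0=1 t=1,i=9
  bits 10000110101010000001111100000101 = 2259164933

2259164933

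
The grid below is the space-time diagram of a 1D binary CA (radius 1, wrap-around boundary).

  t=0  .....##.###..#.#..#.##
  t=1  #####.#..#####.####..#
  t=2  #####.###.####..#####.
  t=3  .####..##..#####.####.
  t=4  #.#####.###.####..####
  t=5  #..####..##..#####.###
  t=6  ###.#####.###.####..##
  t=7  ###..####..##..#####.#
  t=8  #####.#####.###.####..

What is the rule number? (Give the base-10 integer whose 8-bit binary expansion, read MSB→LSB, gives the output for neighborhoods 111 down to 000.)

  ### -> #   bit 7 = 1  t=0,i=9
  ##. -> #   bit 6 = 1  t=0,i=6
  #.# -> .   bit 5 = 0  t=0,i=7
  #.. -> #   bit 4 = 1  t=0,i=0
  .## -> .   bit 3 = 0  t=0,i=5
  .#. -> #   bit 2 = 1  t=0,i=13
  ..# -> #   bit 1 = 1  t=0,i=4
  ... -> #   bit 0 = 1  t=0,i=1
  bits 11010111 = 215

215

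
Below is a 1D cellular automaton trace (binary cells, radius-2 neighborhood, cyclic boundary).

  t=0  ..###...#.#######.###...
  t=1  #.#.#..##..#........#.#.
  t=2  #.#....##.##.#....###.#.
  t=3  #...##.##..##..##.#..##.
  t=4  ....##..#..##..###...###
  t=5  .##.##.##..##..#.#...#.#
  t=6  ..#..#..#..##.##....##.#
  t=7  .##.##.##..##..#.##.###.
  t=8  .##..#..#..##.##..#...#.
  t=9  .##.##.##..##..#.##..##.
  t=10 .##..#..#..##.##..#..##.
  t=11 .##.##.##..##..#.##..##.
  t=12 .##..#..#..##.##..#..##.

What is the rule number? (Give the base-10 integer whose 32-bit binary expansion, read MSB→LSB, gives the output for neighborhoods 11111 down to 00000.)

  [31] ##### => .  t=0,i=12
  [30] ####. => .  t=0,i=15
  [29] ###.# => .  t=0,i=16
  [28] ###.. => #  t=0,i=4
  [27] ##.## => .  t=0,i=17
  [26] ##.#. => #  t=2,i=12
  [25] ##..# => .  t=1,i=9
  [24] ##... => .  t=0,i=5
  [23] #.### => .  t=0,i=10
  [22] #.##. => .  t=2,i=10
  [21] #.#.# => #  t=1,i=0
  [20] #.#.. => .  t=1,i=4
  [19] #..## => .  t=1,i=6
  [18] #..#. => #  t=1,i=10
  [17] #...# => .  t=0,i=6
  [16] #.... => #  t=0,i=22
  [15] .#### => #  t=0,i=11
  [14] .###. => .  t=0,i=3
  [13] .##.# => #  t=2,i=8
  [12] .##.. => #  t=1,i=8
  [11] .#.## => .  t=0,i=9
  [10] .#.#. => .  t=1,i=1
  [9] .#..# => .  t=1,i=5
  [8] .#... => .  t=1,i=12
  [7] ..### => #  t=0,i=2
  [6] ..##. => #  t=1,i=7
  [5] ..#.# => #  t=0,i=8
  [4] ..#.. => #  t=1,i=11
  [3] ...## => .  t=0,i=1
  [2] ...#. => #  t=0,i=7
  [1] ....# => #  t=0,i=0
  [0] ..... => .  t=0,i=23
  bits 00010100001001011011000011110110 = 338014454

338014454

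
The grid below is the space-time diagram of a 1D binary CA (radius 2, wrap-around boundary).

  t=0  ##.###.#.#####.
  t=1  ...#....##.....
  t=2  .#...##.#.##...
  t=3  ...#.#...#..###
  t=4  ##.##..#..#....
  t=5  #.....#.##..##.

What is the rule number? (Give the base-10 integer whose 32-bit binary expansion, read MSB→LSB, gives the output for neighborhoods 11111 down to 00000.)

  [31] ##### => .  t=0,i=11
  [30] ####. => .  t=0,i=12
  [29] ###.# => .  t=0,i=5
  [28] ###.. => .  t=3,i=14
  [27] ##.## => .  t=0,i=2
  [26] ##.#. => .  t=0,i=6
  [25] ##..# => .  t=4,i=5
  [24] ##... => #  t=1,i=10
  [23] #.### => #  t=0,i=3
  [22] #.##. => .  t=0,i=0
  [21] #.#.# => .  t=0,i=7
  [20] #.#.. => .  t=3,i=5
  [19] #..## => .  t=3,i=11
  [18] #..#. => #  t=4,i=6
  [17] #...# => #  t=2,i=3
  [16] #.... => #  t=1,i=5
  [15] .#### => .  t=0,i=10
  [14] .###. => .  t=0,i=4
  [13] .##.# => .  t=0,i=1
  [12] .##.. => .  t=1,i=9
  [11] .#.## => #  t=0,i=8
  [10] .#.#. => #  t=3,i=4
  [9] .#..# => #  t=3,i=10
  [8] .#... => .  t=1,i=4
  [7] ..### => .  t=3,i=12
  [6] ..##. => #  t=1,i=8
  [5] ..#.# => #  t=3,i=3
  [4] ..#.. => .  t=1,i=3
  [3] ...## => .  t=1,i=7
  [2] ...#. => .  t=1,i=2
  [1] ....# => #  t=1,i=1
  [0] ..... => .  t=1,i=0
  bits 00000001100001110000111001100010 = 25628258

25628258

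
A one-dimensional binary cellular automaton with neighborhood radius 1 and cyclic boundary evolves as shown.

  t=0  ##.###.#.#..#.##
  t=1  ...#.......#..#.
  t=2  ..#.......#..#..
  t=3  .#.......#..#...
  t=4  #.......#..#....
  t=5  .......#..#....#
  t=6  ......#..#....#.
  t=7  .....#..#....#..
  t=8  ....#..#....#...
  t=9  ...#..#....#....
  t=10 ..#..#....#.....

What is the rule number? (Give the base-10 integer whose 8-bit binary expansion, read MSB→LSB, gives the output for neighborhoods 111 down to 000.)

  ###|.  b7=0 t=0,i=0
  ##.|.  b6=0 t=0,i=1
  #.#|.  b5=0 t=0,i=2
  #..|.  b4=0 t=0,i=10
  .##|#  b3=1 t=0,i=3
  .#.|.  b2=0 t=0,i=7
  ..#|#  b1=1 t=0,i=11
  ...|.  b0=0 t=1,i=0
  bits 00001010 = 10

10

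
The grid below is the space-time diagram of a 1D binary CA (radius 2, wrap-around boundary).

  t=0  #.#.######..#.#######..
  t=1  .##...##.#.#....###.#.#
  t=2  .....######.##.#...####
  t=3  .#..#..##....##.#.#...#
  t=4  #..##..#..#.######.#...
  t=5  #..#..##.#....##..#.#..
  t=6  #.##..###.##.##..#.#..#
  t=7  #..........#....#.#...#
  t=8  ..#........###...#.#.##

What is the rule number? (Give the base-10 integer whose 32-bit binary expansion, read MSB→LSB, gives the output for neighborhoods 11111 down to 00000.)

  [31] ##### => #  t=0,i=6
  [30] ####. => .  t=0,i=8
  [29] ###.# => .  t=1,i=18
  [28] ###.. => #  t=0,i=9
  [27] ##.## => .  t=2,i=11
  [26] ##.#. => #  t=1,i=8
  [25] ##..# => .  t=0,i=10
  [24] ##... => .  t=1,i=3
  [23] #.### => .  t=0,i=4
  [22] #.##. => .  t=1,i=1
  [21] #.#.# => #  t=0,i=2
  [20] #.#.. => .  t=1,i=11
  [19] #..## => .  t=3,i=6
  [18] #..#. => #  t=0,i=11
  [17] #...# => .  t=1,i=4
  [16] #.... => #  t=1,i=13
  [15] .#### => .  t=0,i=5
  [14] .###. => .  t=1,i=17
  [13] .##.# => #  t=1,i=7
  [12] .##.. => .  t=1,i=2
  [11] .#.## => .  t=0,i=3
  [10] .#.#. => #  t=0,i=1
  [9] .#..# => .  t=3,i=2
  [8] .#... => #  t=1,i=12
  [7] ..### => .  t=1,i=16
  [6] ..##. => #  t=1,i=6
  [5] ..#.# => .  t=0,i=0
  [4] ..#.. => #  t=3,i=4
  [3] ...## => #  t=1,i=5
  [2] ...#. => .  t=3,i=21
  [1] ....# => .  t=1,i=14
  [0] ..... => .  t=2,i=2
  bits 10010100001001010010010101011000 = 2485462360

2485462360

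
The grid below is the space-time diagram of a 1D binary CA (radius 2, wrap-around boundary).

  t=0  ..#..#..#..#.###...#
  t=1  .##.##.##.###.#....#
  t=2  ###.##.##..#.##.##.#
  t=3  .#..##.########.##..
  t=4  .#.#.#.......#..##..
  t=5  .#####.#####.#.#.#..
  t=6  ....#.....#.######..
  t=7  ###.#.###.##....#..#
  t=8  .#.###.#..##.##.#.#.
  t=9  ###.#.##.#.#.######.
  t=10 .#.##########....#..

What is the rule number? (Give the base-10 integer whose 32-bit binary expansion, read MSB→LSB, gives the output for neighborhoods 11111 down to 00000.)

1182628915

  [31] ##### => .  t=3,i=9
  [30] ####. => #  t=2,i=1
  [29] ###.# => .  t=1,i=12
  [28] ###.. => .  t=0,i=15
  [27] ##.## => .  t=1,i=3
  [26] ##.#. => #  t=1,i=13
  [25] ##..# => #  t=2,i=9
  [24] ##... => .  t=0,i=16
  [23] #.### => .  t=0,i=13
  [22] #.##. => #  t=1,i=1
  [21] #.#.# => #  t=4,i=3
  [20] #.#.. => #  t=1,i=14
  [19] #..## => #  t=3,i=3
  [18] #..#. => #  t=0,i=1
  [17] #...# => .  t=0,i=17
  [16] #.... => #  t=1,i=16
  [15] .#### => .  t=2,i=0
  [14] .###. => #  t=0,i=14
  [13] .##.# => #  t=1,i=2
  [12] .##.. => #  t=2,i=8
  [11] .#.## => #  t=0,i=12
  [10] .#.#. => #  t=4,i=2
  [9] .#..# => .  t=0,i=0
  [8] .#... => .  t=1,i=15
  [7] ..### => .  t=5,i=1
  [6] ..##. => .  t=3,i=4
  [5] ..#.# => #  t=0,i=11
  [4] ..#.. => #  t=0,i=2
  [3] ...## => .  t=5,i=0
  [2] ...#. => .  t=0,i=18
  [1] ....# => #  t=1,i=17
  [0] ..... => #  t=4,i=8
  bits 01000110011111010111110000110011 = 1182628915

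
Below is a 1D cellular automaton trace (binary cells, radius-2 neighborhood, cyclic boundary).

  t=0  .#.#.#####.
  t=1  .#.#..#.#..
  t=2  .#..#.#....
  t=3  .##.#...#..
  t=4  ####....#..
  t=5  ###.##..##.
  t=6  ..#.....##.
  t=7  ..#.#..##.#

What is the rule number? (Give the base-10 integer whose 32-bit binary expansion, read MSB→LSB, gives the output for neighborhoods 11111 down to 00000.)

1696703224

  [31] ##### => .  t=0,i=7
  [30] ####. => #  t=0,i=8
  [29] ###.# => #  t=5,i=2
  [28] ###.. => .  t=0,i=9
  [27] ##.## => .  t=5,i=3
  [26] ##.#. => #  t=3,i=3
  [25] ##..# => .  t=0,i=10
  [24] ##... => #  t=4,i=4
  [23] #.### => .  t=0,i=5
  [22] #.##. => .  t=5,i=4
  [21] #.#.# => #  t=0,i=3
  [20] #.#.. => .  t=1,i=3
  [19] #..## => .  t=4,i=10
  [18] #..#. => .  t=0,i=0
  [17] #...# => .  t=1,i=10
  [16] #.... => #  t=2,i=8
  [15] .#### => #  t=0,i=6
  [14] .###. => .  t=5,i=1
  [13] .##.# => #  t=3,i=2
  [12] .##.. => .  t=5,i=5
  [11] .#.## => .  t=0,i=4
  [10] .#.#. => .  t=0,i=2
  [9] .#..# => #  t=1,i=4
  [8] .#... => .  t=1,i=9
  [7] ..### => #  t=4,i=0
  [6] ..##. => #  t=3,i=1
  [5] ..#.# => #  t=0,i=1
  [4] ..#.. => #  t=2,i=1
  [3] ...## => #  t=3,i=0
  [2] ...#. => .  t=1,i=0
  [1] ....# => .  t=2,i=10
  [0] ..... => .  t=2,i=9
  bits 01100101001000011010001011111000 = 1696703224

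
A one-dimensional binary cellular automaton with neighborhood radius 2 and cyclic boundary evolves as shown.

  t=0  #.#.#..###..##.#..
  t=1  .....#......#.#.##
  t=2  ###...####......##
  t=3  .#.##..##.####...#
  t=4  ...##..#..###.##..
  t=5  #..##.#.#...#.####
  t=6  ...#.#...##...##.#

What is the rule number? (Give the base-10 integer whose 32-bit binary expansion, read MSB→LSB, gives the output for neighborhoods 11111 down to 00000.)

  ##### -> .   bit 31 = 0  t=2,i=0
  ####. -> #   bit 30 = 1  t=2,i=1
  ###.# -> #   bit 29 = 1  t=4,i=12
  ###.. -> .   bit 28 = 0  t=0,i=9
  ##.## -> .   bit 27 = 0  t=3,i=9
  ##.#. -> #   bit 26 = 1  t=0,i=14
  ##..# -> .   bit 25 = 0  t=0,i=10
  ##... -> #   bit 24 = 1  t=1,i=0
  #.### -> #   bit 23 = 1  t=3,i=10
  #.##. -> #   bit 22 = 1  t=1,i=16
  #.#.# -> .   bit 21 = 0  t=0,i=2
  #.#.. -> .   bit 20 = 0  t=0,i=4
  #..## -> .   bit 19 = 0  t=0,i=6
  #..#. -> #   bit 18 = 1  t=0,i=17
  #...# -> #   bit 17 = 1  t=2,i=4
  #.... -> #   bit 16 = 1  t=1,i=1
  .#### -> #   bit 15 = 1  t=2,i=7
  .###. -> .   bit 14 = 0  t=0,i=8
  .##.# -> .   bit 13 = 0  t=0,i=13
  .##.. -> #   bit 12 = 1  t=1,i=17
  .#.## -> .   bit 11 = 0  t=1,i=15
  .#.#. -> .   bit 10 = 0  t=0,i=1
  .#..# -> #   bit 9 = 1  t=0,i=5
  .#... -> #   bit 8 = 1  t=1,i=6
  ..### -> .   bit 7 = 0  t=0,i=7
  ..##. -> #   bit 6 = 1  t=0,i=12
  ..#.# -> .   bit 5 = 0  t=0,i=0
  ..#.. -> .   bit 4 = 0  t=1,i=5
  ...## -> .   bit 3 = 0  t=2,i=5
  ...#. -> .   bit 2 = 0  t=1,i=4
  ....# -> .   bit 1 = 0  t=1,i=3
  ..... -> #   bit 0 = 1  t=1,i=2
  bits 01100101110001111001001101000001 = 1707578177

1707578177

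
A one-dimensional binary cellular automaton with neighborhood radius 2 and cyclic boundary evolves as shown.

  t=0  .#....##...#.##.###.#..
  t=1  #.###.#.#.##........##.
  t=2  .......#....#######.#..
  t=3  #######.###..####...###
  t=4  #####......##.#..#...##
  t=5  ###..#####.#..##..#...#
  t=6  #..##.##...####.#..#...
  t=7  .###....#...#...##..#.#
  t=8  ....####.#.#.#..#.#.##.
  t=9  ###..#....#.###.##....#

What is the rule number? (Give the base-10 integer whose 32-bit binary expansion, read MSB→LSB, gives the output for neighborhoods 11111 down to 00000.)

  [31] ##### => #  t=2,i=14
  [30] ####. => .  t=2,i=17
  [29] ###.# => .  t=0,i=18
  [28] ###.. => .  t=3,i=10
  [27] ##.## => .  t=0,i=15
  [26] ##.#. => .  t=0,i=19
  [25] ##..# => #  t=3,i=11
  [24] ##... => #  t=0,i=8
  [23] #.### => .  t=0,i=16
  [22] #.##. => .  t=0,i=13
  [21] #.#.# => .  t=1,i=0
  [20] #.#.. => #  t=0,i=20
  [19] #..## => #  t=3,i=12
  [18] #..#. => .  t=4,i=16
  [17] #...# => .  t=0,i=9
  [16] #.... => #  t=0,i=3
  [15] .#### => #  t=2,i=13
  [14] .###. => .  t=0,i=17
  [13] .##.# => .  t=0,i=14
  [12] .##.. => .  t=0,i=7
  [11] .#.## => .  t=0,i=12
  [10] .#.#. => #  t=1,i=7
  [9] .#..# => #  t=4,i=15
  [8] .#... => #  t=0,i=2
  [7] ..### => .  t=2,i=12
  [6] ..##. => #  t=0,i=6
  [5] ..#.# => #  t=0,i=11
  [4] ..#.. => .  t=0,i=1
  [3] ...## => .  t=0,i=5
  [2] ...#. => #  t=0,i=0
  [1] ....# => #  t=0,i=4
  [0] ..... => #  t=1,i=14
  bits 10000011000110011000011101100111 = 2199488359

2199488359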